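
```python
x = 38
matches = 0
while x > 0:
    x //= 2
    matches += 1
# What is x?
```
Trace:
  x=38
  x=38, matches=0
  x=19, matches=1
  x=9, matches=2
  x=4, matches=3
  x=2, matches=4
  x=1, matches=5
  x=0, matches=6

Final answer: 0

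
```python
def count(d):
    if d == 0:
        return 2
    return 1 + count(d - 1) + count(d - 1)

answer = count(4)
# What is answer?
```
Call trace (a repeated sub-call is expanded the first time; later identical calls just restate its return value):
count(d=4)
  count(d=3)
    count(d=2)
      count(d=1)
        count(d=0)
        -> return 2
        count(d=0)
        -> return 2
      -> return 5
      count(d=1) -> return 5  (same call as traced above)
    -> return 11
    count(d=2) -> return 11  (same call as traced above)
  -> return 23
  count(d=3) -> return 23  (same call as traced above)
-> return 47

Final answer: 47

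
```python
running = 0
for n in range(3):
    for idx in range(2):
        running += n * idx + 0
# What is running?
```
Trace:
  running=0
  running=0, n=0, idx=0
  running=0, n=0, idx=1
  running=0, n=1, idx=0
  running=1, n=1, idx=1
  running=1, n=2, idx=0
  running=3, n=2, idx=1

Final answer: 3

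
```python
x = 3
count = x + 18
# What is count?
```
Trace:
  x=3
  x=3, count=21

Final answer: 21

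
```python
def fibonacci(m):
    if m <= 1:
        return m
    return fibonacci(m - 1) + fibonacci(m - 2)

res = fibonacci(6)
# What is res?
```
Call trace (a repeated sub-call is expanded the first time; later identical calls just restate its return value):
fibonacci(m=6)
  fibonacci(m=5)
    fibonacci(m=4)
      fibonacci(m=3)
        fibonacci(m=2)
          fibonacci(m=1)
          -> return 1
          fibonacci(m=0)
          -> return 0
        -> return 1
        fibonacci(m=1)
        -> return 1
      -> return 2
      fibonacci(m=2) -> return 1  (same call as traced above)
    -> return 3
    fibonacci(m=3) -> return 2  (same call as traced above)
  -> return 5
  fibonacci(m=4) -> return 3  (same call as traced above)
-> return 8

Final answer: 8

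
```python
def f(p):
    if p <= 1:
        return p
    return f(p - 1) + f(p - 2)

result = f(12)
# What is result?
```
Call trace (a repeated sub-call is expanded the first time; later identical calls just restate its return value):
f(p=12)
  f(p=11)
    f(p=10)
      f(p=9)
        f(p=8)
          f(p=7)
            f(p=6)
              f(p=5)
                f(p=4)
                  f(p=3)
                    f(p=2)
                      f(p=1)
                      -> return 1
                      f(p=0)
                      -> return 0
                    -> return 1
                    f(p=1)
                    -> return 1
                  -> return 2
                  f(p=2) -> return 1  (same call as traced above)
                -> return 3
                f(p=3) -> return 2  (same call as traced above)
              -> return 5
              f(p=4) -> return 3  (same call as traced above)
            -> return 8
            f(p=5) -> return 5  (same call as traced above)
          -> return 13
          f(p=6) -> return 8  (same call as traced above)
        -> return 21
        f(p=7) -> return 13  (same call as traced above)
      -> return 34
      f(p=8) -> return 21  (same call as traced above)
    -> return 55
    f(p=9) -> return 34  (same call as traced above)
  -> return 89
  f(p=10) -> return 55  (same call as traced above)
-> return 144

Final answer: 144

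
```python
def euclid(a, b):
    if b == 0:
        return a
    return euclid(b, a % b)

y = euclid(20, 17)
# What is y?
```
Call trace:
euclid(a=20, b=17)
  euclid(a=17, b=3)
    euclid(a=3, b=2)
      euclid(a=2, b=1)
        euclid(a=1, b=0)
        -> return 1
      -> return 1
    -> return 1
  -> return 1
-> return 1

Final answer: 1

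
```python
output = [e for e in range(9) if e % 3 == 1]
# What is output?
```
Trace:
  e=0
  e=1
  e=2
  e=3
  e=4
  e=5
  e=6
  e=7
  e=8
  output=[1, 4, 7]

Final answer: [1, 4, 7]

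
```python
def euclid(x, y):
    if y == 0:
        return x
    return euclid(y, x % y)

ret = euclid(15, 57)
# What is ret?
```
Call trace:
euclid(x=15, y=57)
  euclid(x=57, y=15)
    euclid(x=15, y=12)
      euclid(x=12, y=3)
        euclid(x=3, y=0)
        -> return 3
      -> return 3
    -> return 3
  -> return 3
-> return 3

Final answer: 3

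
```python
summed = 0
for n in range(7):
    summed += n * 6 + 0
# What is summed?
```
Trace:
  summed=0
  summed=0, n=0
  summed=6, n=1
  summed=18, n=2
  summed=36, n=3
  summed=60, n=4
  summed=90, n=5
  summed=126, n=6

Final answer: 126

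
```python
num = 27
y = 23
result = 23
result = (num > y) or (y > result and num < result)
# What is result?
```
Trace:
  num=27
  num=27, y=23
  num=27, y=23, result=23
  num=27, y=23, result=True

Final answer: True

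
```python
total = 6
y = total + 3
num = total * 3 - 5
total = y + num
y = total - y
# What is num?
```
Trace:
  total=6
  total=6, y=9
  total=6, y=9, num=13
  total=22, y=9, num=13
  total=22, y=13, num=13

Final answer: 13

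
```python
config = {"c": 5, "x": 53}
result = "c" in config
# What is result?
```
Trace:
  config={'c': 5, 'x': 53}
  config={'c': 5, 'x': 53}, result=True

Final answer: True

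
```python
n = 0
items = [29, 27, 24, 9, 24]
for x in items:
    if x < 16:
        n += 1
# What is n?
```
Trace:
  n=0
  n=0, x=29
  n=0, x=27
  n=0, x=24
  n=1, x=9
  n=1, x=24

Final answer: 1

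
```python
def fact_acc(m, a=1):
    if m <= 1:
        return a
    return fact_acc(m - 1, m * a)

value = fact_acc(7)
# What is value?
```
Call trace:
fact_acc(m=7, a=1)
  fact_acc(m=6, a=7)
    fact_acc(m=5, a=42)
      fact_acc(m=4, a=210)
        fact_acc(m=3, a=840)
          fact_acc(m=2, a=2520)
            fact_acc(m=1, a=5040)
            -> return 5040
          -> return 5040
        -> return 5040
      -> return 5040
    -> return 5040
  -> return 5040
-> return 5040

Final answer: 5040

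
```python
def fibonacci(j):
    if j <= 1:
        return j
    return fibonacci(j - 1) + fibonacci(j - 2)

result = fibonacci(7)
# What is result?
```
Call trace (a repeated sub-call is expanded the first time; later identical calls just restate its return value):
fibonacci(j=7)
  fibonacci(j=6)
    fibonacci(j=5)
      fibonacci(j=4)
        fibonacci(j=3)
          fibonacci(j=2)
            fibonacci(j=1)
            -> return 1
            fibonacci(j=0)
            -> return 0
          -> return 1
          fibonacci(j=1)
          -> return 1
        -> return 2
        fibonacci(j=2) -> return 1  (same call as traced above)
      -> return 3
      fibonacci(j=3) -> return 2  (same call as traced above)
    -> return 5
    fibonacci(j=4) -> return 3  (same call as traced above)
  -> return 8
  fibonacci(j=5) -> return 5  (same call as traced above)
-> return 13

Final answer: 13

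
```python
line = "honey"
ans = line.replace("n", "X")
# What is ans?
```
Trace:
  line='honey'
  line='honey', ans='hoXey'

Final answer: 'hoXey'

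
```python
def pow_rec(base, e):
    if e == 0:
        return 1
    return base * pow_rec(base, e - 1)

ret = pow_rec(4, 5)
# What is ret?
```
Call trace:
pow_rec(base=4, e=5)
  pow_rec(base=4, e=4)
    pow_rec(base=4, e=3)
      pow_rec(base=4, e=2)
        pow_rec(base=4, e=1)
          pow_rec(base=4, e=0)
          -> return 1
        -> return 4
      -> return 16
    -> return 64
  -> return 256
-> return 1024

Final answer: 1024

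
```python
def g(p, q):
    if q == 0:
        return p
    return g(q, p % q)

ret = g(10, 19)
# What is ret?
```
Call trace:
g(p=10, q=19)
  g(p=19, q=10)
    g(p=10, q=9)
      g(p=9, q=1)
        g(p=1, q=0)
        -> return 1
      -> return 1
    -> return 1
  -> return 1
-> return 1

Final answer: 1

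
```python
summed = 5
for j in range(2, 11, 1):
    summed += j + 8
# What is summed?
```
Trace:
  summed=5
  summed=15, j=2
  summed=26, j=3
  summed=38, j=4
  summed=51, j=5
  summed=65, j=6
  summed=80, j=7
  summed=96, j=8
  summed=113, j=9
  summed=131, j=10

Final answer: 131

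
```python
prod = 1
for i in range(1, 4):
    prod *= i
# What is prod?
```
Trace:
  prod=1
  prod=1, i=1
  prod=2, i=2
  prod=6, i=3

Final answer: 6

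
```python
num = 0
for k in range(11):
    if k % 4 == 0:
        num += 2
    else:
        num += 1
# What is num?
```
Trace:
  num=0
  num=2, k=0
  num=3, k=1
  num=4, k=2
  num=5, k=3
  num=7, k=4
  num=8, k=5
  num=9, k=6
  num=10, k=7
  num=12, k=8
  num=13, k=9
  num=14, k=10

Final answer: 14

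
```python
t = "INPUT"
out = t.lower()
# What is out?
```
Trace:
  t='INPUT'
  t='INPUT', out='input'

Final answer: 'input'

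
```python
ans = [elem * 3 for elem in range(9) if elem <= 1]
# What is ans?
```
Trace:
  elem=0
  elem=1
  elem=2
  elem=3
  elem=4
  elem=5
  elem=6
  elem=7
  elem=8
  ans=[0, 3]

Final answer: [0, 3]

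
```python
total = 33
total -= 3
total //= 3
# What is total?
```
Trace:
  total=33
  total=30
  total=10

Final answer: 10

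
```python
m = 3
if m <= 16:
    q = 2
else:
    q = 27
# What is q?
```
Trace:
  m=3
  m=3, q=2

Final answer: 2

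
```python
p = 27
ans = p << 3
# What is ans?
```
Trace:
  p=27
  p=27, ans=216

Final answer: 216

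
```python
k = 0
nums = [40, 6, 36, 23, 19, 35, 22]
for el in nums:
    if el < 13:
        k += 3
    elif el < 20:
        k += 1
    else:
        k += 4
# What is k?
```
Trace:
  k=0
  k=4, el=40
  k=7, el=6
  k=11, el=36
  k=15, el=23
  k=16, el=19
  k=20, el=35
  k=24, el=22

Final answer: 24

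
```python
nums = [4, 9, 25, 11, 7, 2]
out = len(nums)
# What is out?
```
Trace:
  nums=[4, 9, 25, 11, 7, 2]
  nums=[4, 9, 25, 11, 7, 2], out=6

Final answer: 6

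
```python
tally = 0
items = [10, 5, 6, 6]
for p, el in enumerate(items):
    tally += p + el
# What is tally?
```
Trace:
  tally=0
  tally=10, p=0, el=10
  tally=16, p=1, el=5
  tally=24, p=2, el=6
  tally=33, p=3, el=6

Final answer: 33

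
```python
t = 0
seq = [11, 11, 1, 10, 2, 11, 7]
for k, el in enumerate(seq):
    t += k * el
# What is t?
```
Trace:
  t=0
  t=0, k=0, el=11
  t=11, k=1, el=11
  t=13, k=2, el=1
  t=43, k=3, el=10
  t=51, k=4, el=2
  t=106, k=5, el=11
  t=148, k=6, el=7

Final answer: 148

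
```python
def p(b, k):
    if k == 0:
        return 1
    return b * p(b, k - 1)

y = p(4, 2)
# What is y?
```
Call trace:
p(b=4, k=2)
  p(b=4, k=1)
    p(b=4, k=0)
    -> return 1
  -> return 4
-> return 16

Final answer: 16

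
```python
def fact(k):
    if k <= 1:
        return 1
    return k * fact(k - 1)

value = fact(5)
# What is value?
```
Call trace:
fact(k=5)
  fact(k=4)
    fact(k=3)
      fact(k=2)
        fact(k=1)
        -> return 1
      -> return 2
    -> return 6
  -> return 24
-> return 120

Final answer: 120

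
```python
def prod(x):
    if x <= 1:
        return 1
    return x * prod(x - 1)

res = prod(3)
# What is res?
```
Call trace:
prod(x=3)
  prod(x=2)
    prod(x=1)
    -> return 1
  -> return 2
-> return 6

Final answer: 6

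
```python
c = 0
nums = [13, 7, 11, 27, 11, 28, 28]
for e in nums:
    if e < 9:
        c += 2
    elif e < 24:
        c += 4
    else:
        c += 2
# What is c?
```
Trace:
  c=0
  c=4, e=13
  c=6, e=7
  c=10, e=11
  c=12, e=27
  c=16, e=11
  c=18, e=28
  c=20, e=28

Final answer: 20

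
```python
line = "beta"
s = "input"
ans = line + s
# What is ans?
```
Trace:
  line='beta'
  line='beta', s='input'
  line='beta', s='input', ans='betainput'

Final answer: 'betainput'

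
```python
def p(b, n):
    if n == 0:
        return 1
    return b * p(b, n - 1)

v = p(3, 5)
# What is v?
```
Call trace:
p(b=3, n=5)
  p(b=3, n=4)
    p(b=3, n=3)
      p(b=3, n=2)
        p(b=3, n=1)
          p(b=3, n=0)
          -> return 1
        -> return 3
      -> return 9
    -> return 27
  -> return 81
-> return 243

Final answer: 243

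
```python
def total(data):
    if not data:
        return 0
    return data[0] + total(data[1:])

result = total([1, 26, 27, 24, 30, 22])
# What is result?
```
Call trace:
total(data=[1, 26, 27, 24, 30, 22])
  total(data=[26, 27, 24, 30, 22])
    total(data=[27, 24, 30, 22])
      total(data=[24, 30, 22])
        total(data=[30, 22])
          total(data=[22])
            total(data=[])
            -> return 0
          -> return 22
        -> return 52
      -> return 76
    -> return 103
  -> return 129
-> return 130

Final answer: 130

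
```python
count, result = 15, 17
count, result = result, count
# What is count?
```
Trace:
  count=15, result=17
  count=17, result=15

Final answer: 17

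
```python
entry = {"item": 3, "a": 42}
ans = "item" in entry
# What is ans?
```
Trace:
  entry={'item': 3, 'a': 42}
  entry={'item': 3, 'a': 42}, ans=True

Final answer: True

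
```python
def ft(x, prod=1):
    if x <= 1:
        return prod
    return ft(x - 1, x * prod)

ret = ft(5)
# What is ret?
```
Call trace:
ft(x=5, prod=1)
  ft(x=4, prod=5)
    ft(x=3, prod=20)
      ft(x=2, prod=60)
        ft(x=1, prod=120)
        -> return 120
      -> return 120
    -> return 120
  -> return 120
-> return 120

Final answer: 120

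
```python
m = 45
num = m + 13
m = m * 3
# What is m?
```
Trace:
  m=45
  m=45, num=58
  m=135, num=58

Final answer: 135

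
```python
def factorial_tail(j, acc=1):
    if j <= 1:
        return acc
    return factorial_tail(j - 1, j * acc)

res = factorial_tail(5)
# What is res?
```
Call trace:
factorial_tail(j=5, acc=1)
  factorial_tail(j=4, acc=5)
    factorial_tail(j=3, acc=20)
      factorial_tail(j=2, acc=60)
        factorial_tail(j=1, acc=120)
        -> return 120
      -> return 120
    -> return 120
  -> return 120
-> return 120

Final answer: 120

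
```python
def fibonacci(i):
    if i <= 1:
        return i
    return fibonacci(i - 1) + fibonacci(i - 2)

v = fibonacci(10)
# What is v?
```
Call trace (a repeated sub-call is expanded the first time; later identical calls just restate its return value):
fibonacci(i=10)
  fibonacci(i=9)
    fibonacci(i=8)
      fibonacci(i=7)
        fibonacci(i=6)
          fibonacci(i=5)
            fibonacci(i=4)
              fibonacci(i=3)
                fibonacci(i=2)
                  fibonacci(i=1)
                  -> return 1
                  fibonacci(i=0)
                  -> return 0
                -> return 1
                fibonacci(i=1)
                -> return 1
              -> return 2
              fibonacci(i=2) -> return 1  (same call as traced above)
            -> return 3
            fibonacci(i=3) -> return 2  (same call as traced above)
          -> return 5
          fibonacci(i=4) -> return 3  (same call as traced above)
        -> return 8
        fibonacci(i=5) -> return 5  (same call as traced above)
      -> return 13
      fibonacci(i=6) -> return 8  (same call as traced above)
    -> return 21
    fibonacci(i=7) -> return 13  (same call as traced above)
  -> return 34
  fibonacci(i=8) -> return 21  (same call as traced above)
-> return 55

Final answer: 55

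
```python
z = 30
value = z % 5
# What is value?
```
Trace:
  z=30
  z=30, value=0

Final answer: 0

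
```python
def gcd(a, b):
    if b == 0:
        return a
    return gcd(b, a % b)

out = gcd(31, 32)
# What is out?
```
Call trace:
gcd(a=31, b=32)
  gcd(a=32, b=31)
    gcd(a=31, b=1)
      gcd(a=1, b=0)
      -> return 1
    -> return 1
  -> return 1
-> return 1

Final answer: 1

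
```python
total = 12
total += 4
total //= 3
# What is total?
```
Trace:
  total=12
  total=16
  total=5

Final answer: 5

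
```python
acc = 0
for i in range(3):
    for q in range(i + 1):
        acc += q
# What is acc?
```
Trace:
  acc=0
  acc=0, i=0, q=0
  acc=0, i=1, q=0
  acc=1, i=1, q=1
  acc=1, i=2, q=0
  acc=2, i=2, q=1
  acc=4, i=2, q=2

Final answer: 4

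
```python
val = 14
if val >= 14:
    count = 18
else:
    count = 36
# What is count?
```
Trace:
  val=14
  val=14, count=18

Final answer: 18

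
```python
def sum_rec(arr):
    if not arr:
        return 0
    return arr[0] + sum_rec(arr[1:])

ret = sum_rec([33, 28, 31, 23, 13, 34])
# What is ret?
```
Call trace:
sum_rec(arr=[33, 28, 31, 23, 13, 34])
  sum_rec(arr=[28, 31, 23, 13, 34])
    sum_rec(arr=[31, 23, 13, 34])
      sum_rec(arr=[23, 13, 34])
        sum_rec(arr=[13, 34])
          sum_rec(arr=[34])
            sum_rec(arr=[])
            -> return 0
          -> return 34
        -> return 47
      -> return 70
    -> return 101
  -> return 129
-> return 162

Final answer: 162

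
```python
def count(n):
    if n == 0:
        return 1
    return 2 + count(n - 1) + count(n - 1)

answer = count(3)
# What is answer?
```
Call trace (a repeated sub-call is expanded the first time; later identical calls just restate its return value):
count(n=3)
  count(n=2)
    count(n=1)
      count(n=0)
      -> return 1
      count(n=0)
      -> return 1
    -> return 4
    count(n=1) -> return 4  (same call as traced above)
  -> return 10
  count(n=2) -> return 10  (same call as traced above)
-> return 22

Final answer: 22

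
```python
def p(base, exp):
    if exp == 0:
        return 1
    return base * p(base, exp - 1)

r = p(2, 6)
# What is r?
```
Call trace:
p(base=2, exp=6)
  p(base=2, exp=5)
    p(base=2, exp=4)
      p(base=2, exp=3)
        p(base=2, exp=2)
          p(base=2, exp=1)
            p(base=2, exp=0)
            -> return 1
          -> return 2
        -> return 4
      -> return 8
    -> return 16
  -> return 32
-> return 64

Final answer: 64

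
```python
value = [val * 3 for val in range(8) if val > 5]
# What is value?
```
Trace:
  val=0
  val=1
  val=2
  val=3
  val=4
  val=5
  val=6
  val=7
  value=[18, 21]

Final answer: [18, 21]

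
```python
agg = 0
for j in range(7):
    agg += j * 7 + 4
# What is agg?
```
Trace:
  agg=0
  agg=4, j=0
  agg=15, j=1
  agg=33, j=2
  agg=58, j=3
  agg=90, j=4
  agg=129, j=5
  agg=175, j=6

Final answer: 175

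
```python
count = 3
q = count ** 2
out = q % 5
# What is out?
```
Trace:
  count=3
  count=3, q=9
  count=3, q=9, out=4

Final answer: 4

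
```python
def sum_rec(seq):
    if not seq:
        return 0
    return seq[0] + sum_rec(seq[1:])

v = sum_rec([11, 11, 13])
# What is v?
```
Call trace:
sum_rec(seq=[11, 11, 13])
  sum_rec(seq=[11, 13])
    sum_rec(seq=[13])
      sum_rec(seq=[])
      -> return 0
    -> return 13
  -> return 24
-> return 35

Final answer: 35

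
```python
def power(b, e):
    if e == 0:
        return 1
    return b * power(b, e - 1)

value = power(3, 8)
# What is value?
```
Call trace:
power(b=3, e=8)
  power(b=3, e=7)
    power(b=3, e=6)
      power(b=3, e=5)
        power(b=3, e=4)
          power(b=3, e=3)
            power(b=3, e=2)
              power(b=3, e=1)
                power(b=3, e=0)
                -> return 1
              -> return 3
            -> return 9
          -> return 27
        -> return 81
      -> return 243
    -> return 729
  -> return 2187
-> return 6561

Final answer: 6561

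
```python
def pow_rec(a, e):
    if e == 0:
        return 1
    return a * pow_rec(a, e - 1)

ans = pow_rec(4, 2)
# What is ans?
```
Call trace:
pow_rec(a=4, e=2)
  pow_rec(a=4, e=1)
    pow_rec(a=4, e=0)
    -> return 1
  -> return 4
-> return 16

Final answer: 16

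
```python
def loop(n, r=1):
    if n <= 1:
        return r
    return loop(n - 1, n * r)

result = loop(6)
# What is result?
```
Call trace:
loop(n=6, r=1)
  loop(n=5, r=6)
    loop(n=4, r=30)
      loop(n=3, r=120)
        loop(n=2, r=360)
          loop(n=1, r=720)
          -> return 720
        -> return 720
      -> return 720
    -> return 720
  -> return 720
-> return 720

Final answer: 720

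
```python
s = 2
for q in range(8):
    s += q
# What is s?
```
Trace:
  s=2
  s=2, q=0
  s=3, q=1
  s=5, q=2
  s=8, q=3
  s=12, q=4
  s=17, q=5
  s=23, q=6
  s=30, q=7

Final answer: 30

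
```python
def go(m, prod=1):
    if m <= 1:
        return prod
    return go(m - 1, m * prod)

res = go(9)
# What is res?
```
Call trace:
go(m=9, prod=1)
  go(m=8, prod=9)
    go(m=7, prod=72)
      go(m=6, prod=504)
        go(m=5, prod=3024)
          go(m=4, prod=15120)
            go(m=3, prod=60480)
              go(m=2, prod=181440)
                go(m=1, prod=362880)
                -> return 362880
              -> return 362880
            -> return 362880
          -> return 362880
        -> return 362880
      -> return 362880
    -> return 362880
  -> return 362880
-> return 362880

Final answer: 362880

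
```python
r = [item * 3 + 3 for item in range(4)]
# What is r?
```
Trace:
  item=0
  item=1
  item=2
  item=3
  r=[3, 6, 9, 12]

Final answer: [3, 6, 9, 12]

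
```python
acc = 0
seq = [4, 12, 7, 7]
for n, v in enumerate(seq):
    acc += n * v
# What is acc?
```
Trace:
  acc=0
  acc=0, n=0, v=4
  acc=12, n=1, v=12
  acc=26, n=2, v=7
  acc=47, n=3, v=7

Final answer: 47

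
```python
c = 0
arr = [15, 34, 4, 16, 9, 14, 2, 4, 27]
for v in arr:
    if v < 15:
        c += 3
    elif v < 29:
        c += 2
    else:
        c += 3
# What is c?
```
Trace:
  c=0
  c=2, v=15
  c=5, v=34
  c=8, v=4
  c=10, v=16
  c=13, v=9
  c=16, v=14
  c=19, v=2
  c=22, v=4
  c=24, v=27

Final answer: 24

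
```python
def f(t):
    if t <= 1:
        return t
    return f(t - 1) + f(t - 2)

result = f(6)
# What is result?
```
Call trace (a repeated sub-call is expanded the first time; later identical calls just restate its return value):
f(t=6)
  f(t=5)
    f(t=4)
      f(t=3)
        f(t=2)
          f(t=1)
          -> return 1
          f(t=0)
          -> return 0
        -> return 1
        f(t=1)
        -> return 1
      -> return 2
      f(t=2) -> return 1  (same call as traced above)
    -> return 3
    f(t=3) -> return 2  (same call as traced above)
  -> return 5
  f(t=4) -> return 3  (same call as traced above)
-> return 8

Final answer: 8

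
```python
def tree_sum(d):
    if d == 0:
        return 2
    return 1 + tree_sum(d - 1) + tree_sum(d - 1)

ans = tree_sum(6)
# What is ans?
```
Call trace (a repeated sub-call is expanded the first time; later identical calls just restate its return value):
tree_sum(d=6)
  tree_sum(d=5)
    tree_sum(d=4)
      tree_sum(d=3)
        tree_sum(d=2)
          tree_sum(d=1)
            tree_sum(d=0)
            -> return 2
            tree_sum(d=0)
            -> return 2
          -> return 5
          tree_sum(d=1) -> return 5  (same call as traced above)
        -> return 11
        tree_sum(d=2) -> return 11  (same call as traced above)
      -> return 23
      tree_sum(d=3) -> return 23  (same call as traced above)
    -> return 47
    tree_sum(d=4) -> return 47  (same call as traced above)
  -> return 95
  tree_sum(d=5) -> return 95  (same call as traced above)
-> return 191

Final answer: 191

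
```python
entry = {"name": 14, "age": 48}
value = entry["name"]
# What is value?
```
Trace:
  entry={'name': 14, 'age': 48}
  entry={'name': 14, 'age': 48}, value=14

Final answer: 14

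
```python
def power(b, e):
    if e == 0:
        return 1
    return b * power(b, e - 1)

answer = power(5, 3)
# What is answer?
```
Call trace:
power(b=5, e=3)
  power(b=5, e=2)
    power(b=5, e=1)
      power(b=5, e=0)
      -> return 1
    -> return 5
  -> return 25
-> return 125

Final answer: 125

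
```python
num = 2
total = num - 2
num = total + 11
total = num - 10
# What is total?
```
Trace:
  num=2
  num=2, total=0
  num=11, total=0
  num=11, total=1

Final answer: 1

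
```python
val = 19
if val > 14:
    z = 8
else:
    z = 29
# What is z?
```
Trace:
  val=19
  val=19, z=8

Final answer: 8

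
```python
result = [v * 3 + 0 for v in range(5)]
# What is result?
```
Trace:
  v=0
  v=1
  v=2
  v=3
  v=4
  result=[0, 3, 6, 9, 12]

Final answer: [0, 3, 6, 9, 12]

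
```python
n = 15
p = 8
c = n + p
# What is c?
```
Trace:
  n=15
  n=15, p=8
  n=15, p=8, c=23

Final answer: 23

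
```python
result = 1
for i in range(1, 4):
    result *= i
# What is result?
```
Trace:
  result=1
  result=1, i=1
  result=2, i=2
  result=6, i=3

Final answer: 6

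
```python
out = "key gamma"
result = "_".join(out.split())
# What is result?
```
Trace:
  out='key gamma'
  out='key gamma', result='key_gamma'

Final answer: 'key_gamma'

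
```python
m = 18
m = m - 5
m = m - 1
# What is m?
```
Trace:
  m=18
  m=13
  m=12

Final answer: 12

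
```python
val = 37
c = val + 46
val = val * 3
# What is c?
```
Trace:
  val=37
  val=37, c=83
  val=111, c=83

Final answer: 83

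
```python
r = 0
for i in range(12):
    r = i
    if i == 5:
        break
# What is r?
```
Trace:
  r=0
  r=0, i=0
  r=1, i=1
  r=2, i=2
  r=3, i=3
  r=4, i=4
  r=5, i=5

Final answer: 5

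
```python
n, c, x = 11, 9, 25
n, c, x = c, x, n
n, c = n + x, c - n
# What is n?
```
Trace:
  n=11, c=9, x=25
  n=9, c=25, x=11
  n=20, c=16, x=11

Final answer: 20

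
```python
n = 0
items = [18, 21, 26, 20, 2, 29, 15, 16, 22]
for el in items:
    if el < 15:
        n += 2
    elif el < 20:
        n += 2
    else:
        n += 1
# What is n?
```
Trace:
  n=0
  n=2, el=18
  n=3, el=21
  n=4, el=26
  n=5, el=20
  n=7, el=2
  n=8, el=29
  n=10, el=15
  n=12, el=16
  n=13, el=22

Final answer: 13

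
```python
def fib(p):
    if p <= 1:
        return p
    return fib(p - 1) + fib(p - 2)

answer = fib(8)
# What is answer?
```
Call trace (a repeated sub-call is expanded the first time; later identical calls just restate its return value):
fib(p=8)
  fib(p=7)
    fib(p=6)
      fib(p=5)
        fib(p=4)
          fib(p=3)
            fib(p=2)
              fib(p=1)
              -> return 1
              fib(p=0)
              -> return 0
            -> return 1
            fib(p=1)
            -> return 1
          -> return 2
          fib(p=2) -> return 1  (same call as traced above)
        -> return 3
        fib(p=3) -> return 2  (same call as traced above)
      -> return 5
      fib(p=4) -> return 3  (same call as traced above)
    -> return 8
    fib(p=5) -> return 5  (same call as traced above)
  -> return 13
  fib(p=6) -> return 8  (same call as traced above)
-> return 21

Final answer: 21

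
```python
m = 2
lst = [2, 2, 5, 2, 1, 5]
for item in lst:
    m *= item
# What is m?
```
Trace:
  m=2
  m=4, item=2
  m=8, item=2
  m=40, item=5
  m=80, item=2
  m=80, item=1
  m=400, item=5

Final answer: 400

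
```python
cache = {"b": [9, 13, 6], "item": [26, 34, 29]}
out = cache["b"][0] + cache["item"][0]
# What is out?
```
Trace:
  cache={'b': [9, 13, 6], 'item': [26, 34, 29]}
  cache={'b': [9, 13, 6], 'item': [26, 34, 29]}, out=35

Final answer: 35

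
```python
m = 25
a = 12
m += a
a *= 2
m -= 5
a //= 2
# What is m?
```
Trace:
  m=25
  m=25, a=12
  m=37, a=12
  m=37, a=24
  m=32, a=24
  m=32, a=12

Final answer: 32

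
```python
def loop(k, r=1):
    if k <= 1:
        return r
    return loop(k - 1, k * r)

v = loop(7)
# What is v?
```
Call trace:
loop(k=7, r=1)
  loop(k=6, r=7)
    loop(k=5, r=42)
      loop(k=4, r=210)
        loop(k=3, r=840)
          loop(k=2, r=2520)
            loop(k=1, r=5040)
            -> return 5040
          -> return 5040
        -> return 5040
      -> return 5040
    -> return 5040
  -> return 5040
-> return 5040

Final answer: 5040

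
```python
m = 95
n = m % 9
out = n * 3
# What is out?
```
Trace:
  m=95
  m=95, n=5
  m=95, n=5, out=15

Final answer: 15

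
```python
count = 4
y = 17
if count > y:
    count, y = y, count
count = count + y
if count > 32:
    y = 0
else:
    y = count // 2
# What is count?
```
Trace:
  count=4
  count=4, y=17
  count=4, y=17
  count=21, y=17
  count=21, y=10

Final answer: 21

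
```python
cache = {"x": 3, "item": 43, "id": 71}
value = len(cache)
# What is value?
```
Trace:
  cache={'x': 3, 'item': 43, 'id': 71}
  cache={'x': 3, 'item': 43, 'id': 71}, value=3

Final answer: 3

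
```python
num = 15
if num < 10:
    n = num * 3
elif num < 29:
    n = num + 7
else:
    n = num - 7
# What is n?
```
Trace:
  num=15
  num=15, n=22

Final answer: 22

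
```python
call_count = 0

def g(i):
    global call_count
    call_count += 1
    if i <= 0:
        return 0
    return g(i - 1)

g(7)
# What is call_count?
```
Call trace:
g(i=7)
  g(i=6)
    g(i=5)
      g(i=4)
        g(i=3)
          g(i=2)
            g(i=1)
              g(i=0)
              -> return 0
            -> return 0
          -> return 0
        -> return 0
      -> return 0
    -> return 0
  -> return 0
-> return 0

call_count is incremented once per call. g is entered once for each i = 7, 6, 5, 4, 3, 2, 1, 0 (the i <= 0 call returns without recursing), i.e. 7 + 1 calls.
call_count = 8

Final answer: 8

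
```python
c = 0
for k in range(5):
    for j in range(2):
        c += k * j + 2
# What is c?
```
Trace:
  c=0
  c=2, k=0, j=0
  c=4, k=0, j=1
  c=6, k=1, j=0
  c=9, k=1, j=1
  c=11, k=2, j=0
  c=15, k=2, j=1
  c=17, k=3, j=0
  c=22, k=3, j=1
  c=24, k=4, j=0
  c=30, k=4, j=1

Final answer: 30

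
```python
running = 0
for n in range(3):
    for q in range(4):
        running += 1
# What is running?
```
Trace:
  running=0
  running=1, n=0, q=0
  running=2, n=0, q=1
  running=3, n=0, q=2
  running=4, n=0, q=3
  running=5, n=1, q=0
  running=6, n=1, q=1
  running=7, n=1, q=2
  running=8, n=1, q=3
  running=9, n=2, q=0
  running=10, n=2, q=1
  running=11, n=2, q=2
  running=12, n=2, q=3

Final answer: 12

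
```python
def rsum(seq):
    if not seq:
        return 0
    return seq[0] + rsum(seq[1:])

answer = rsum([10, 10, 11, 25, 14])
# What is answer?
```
Call trace:
rsum(seq=[10, 10, 11, 25, 14])
  rsum(seq=[10, 11, 25, 14])
    rsum(seq=[11, 25, 14])
      rsum(seq=[25, 14])
        rsum(seq=[14])
          rsum(seq=[])
          -> return 0
        -> return 14
      -> return 39
    -> return 50
  -> return 60
-> return 70

Final answer: 70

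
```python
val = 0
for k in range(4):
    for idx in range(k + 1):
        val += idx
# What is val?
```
Trace:
  val=0
  val=0, k=0, idx=0
  val=0, k=1, idx=0
  val=1, k=1, idx=1
  val=1, k=2, idx=0
  val=2, k=2, idx=1
  val=4, k=2, idx=2
  val=4, k=3, idx=0
  val=5, k=3, idx=1
  val=7, k=3, idx=2
  val=10, k=3, idx=3

Final answer: 10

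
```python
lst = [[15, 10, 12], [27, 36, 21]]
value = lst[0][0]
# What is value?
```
Trace:
  lst=[[15, 10, 12], [27, 36, 21]]
  lst=[[15, 10, 12], [27, 36, 21]], value=15

Final answer: 15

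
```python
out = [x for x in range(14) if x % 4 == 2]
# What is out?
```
Trace:
  x=0
  x=1
  x=2
  x=3
  x=4
  x=5
  x=6
  x=7
  x=8
  x=9
  x=10
  x=11
  x=12
  x=13
  out=[2, 6, 10]

Final answer: [2, 6, 10]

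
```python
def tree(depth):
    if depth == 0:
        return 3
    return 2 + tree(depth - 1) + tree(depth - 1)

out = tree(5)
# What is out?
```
Call trace (a repeated sub-call is expanded the first time; later identical calls just restate its return value):
tree(depth=5)
  tree(depth=4)
    tree(depth=3)
      tree(depth=2)
        tree(depth=1)
          tree(depth=0)
          -> return 3
          tree(depth=0)
          -> return 3
        -> return 8
        tree(depth=1) -> return 8  (same call as traced above)
      -> return 18
      tree(depth=2) -> return 18  (same call as traced above)
    -> return 38
    tree(depth=3) -> return 38  (same call as traced above)
  -> return 78
  tree(depth=4) -> return 78  (same call as traced above)
-> return 158

Final answer: 158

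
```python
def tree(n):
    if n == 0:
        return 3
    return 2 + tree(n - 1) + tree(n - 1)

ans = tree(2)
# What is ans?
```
Call trace (a repeated sub-call is expanded the first time; later identical calls just restate its return value):
tree(n=2)
  tree(n=1)
    tree(n=0)
    -> return 3
    tree(n=0)
    -> return 3
  -> return 8
  tree(n=1) -> return 8  (same call as traced above)
-> return 18

Final answer: 18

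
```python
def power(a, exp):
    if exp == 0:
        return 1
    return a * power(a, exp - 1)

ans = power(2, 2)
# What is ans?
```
Call trace:
power(a=2, exp=2)
  power(a=2, exp=1)
    power(a=2, exp=0)
    -> return 1
  -> return 2
-> return 4

Final answer: 4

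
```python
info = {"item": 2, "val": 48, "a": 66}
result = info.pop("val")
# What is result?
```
Trace:
  info={'item': 2, 'val': 48, 'a': 66}
  info={'item': 2, 'a': 66}, result=48

Final answer: 48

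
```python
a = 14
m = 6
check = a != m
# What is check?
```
Trace:
  a=14
  a=14, m=6
  a=14, m=6, check=True

Final answer: True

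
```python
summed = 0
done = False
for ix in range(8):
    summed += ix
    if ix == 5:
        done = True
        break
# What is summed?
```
Trace:
  summed=0
  summed=0, done=False
  summed=0, done=False, ix=0
  summed=1, done=False, ix=1
  summed=3, done=False, ix=2
  summed=6, done=False, ix=3
  summed=10, done=False, ix=4
  summed=15, done=True, ix=5

Final answer: 15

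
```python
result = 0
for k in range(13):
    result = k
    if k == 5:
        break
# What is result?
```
Trace:
  result=0
  result=0, k=0
  result=1, k=1
  result=2, k=2
  result=3, k=3
  result=4, k=4
  result=5, k=5

Final answer: 5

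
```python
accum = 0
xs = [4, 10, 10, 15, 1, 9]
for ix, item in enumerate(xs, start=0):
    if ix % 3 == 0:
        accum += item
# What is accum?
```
Trace:
  accum=0
  accum=4, ix=0, item=4
  accum=4, ix=1, item=10
  accum=4, ix=2, item=10
  accum=19, ix=3, item=15
  accum=19, ix=4, item=1
  accum=19, ix=5, item=9

Final answer: 19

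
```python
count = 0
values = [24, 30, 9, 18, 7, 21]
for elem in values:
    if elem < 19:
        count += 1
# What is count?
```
Trace:
  count=0
  count=0, elem=24
  count=0, elem=30
  count=1, elem=9
  count=2, elem=18
  count=3, elem=7
  count=3, elem=21

Final answer: 3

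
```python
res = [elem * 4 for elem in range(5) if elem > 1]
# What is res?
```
Trace:
  elem=0
  elem=1
  elem=2
  elem=3
  elem=4
  res=[8, 12, 16]

Final answer: [8, 12, 16]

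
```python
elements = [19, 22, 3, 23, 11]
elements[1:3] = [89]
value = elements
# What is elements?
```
Trace:
  elements=[19, 22, 3, 23, 11]
  elements=[19, 89, 23, 11]
  elements=[19, 89, 23, 11], value=[19, 89, 23, 11]

Final answer: [19, 89, 23, 11]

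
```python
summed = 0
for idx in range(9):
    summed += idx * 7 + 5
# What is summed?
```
Trace:
  summed=0
  summed=5, idx=0
  summed=17, idx=1
  summed=36, idx=2
  summed=62, idx=3
  summed=95, idx=4
  summed=135, idx=5
  summed=182, idx=6
  summed=236, idx=7
  summed=297, idx=8

Final answer: 297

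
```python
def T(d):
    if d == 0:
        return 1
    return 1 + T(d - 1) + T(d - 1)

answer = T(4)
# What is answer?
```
Call trace (a repeated sub-call is expanded the first time; later identical calls just restate its return value):
T(d=4)
  T(d=3)
    T(d=2)
      T(d=1)
        T(d=0)
        -> return 1
        T(d=0)
        -> return 1
      -> return 3
      T(d=1) -> return 3  (same call as traced above)
    -> return 7
    T(d=2) -> return 7  (same call as traced above)
  -> return 15
  T(d=3) -> return 15  (same call as traced above)
-> return 31

Final answer: 31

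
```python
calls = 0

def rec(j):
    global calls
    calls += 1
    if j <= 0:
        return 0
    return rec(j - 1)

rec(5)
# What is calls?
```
Call trace:
rec(j=5)
  rec(j=4)
    rec(j=3)
      rec(j=2)
        rec(j=1)
          rec(j=0)
          -> return 0
        -> return 0
      -> return 0
    -> return 0
  -> return 0
-> return 0

calls is incremented once per call. rec is entered once for each j = 5, 4, 3, 2, 1, 0 (the j <= 0 call returns without recursing), i.e. 5 + 1 calls.
calls = 6

Final answer: 6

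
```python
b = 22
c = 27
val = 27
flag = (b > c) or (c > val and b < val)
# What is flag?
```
Trace:
  b=22
  b=22, c=27
  b=22, c=27, val=27
  b=22, c=27, val=27, flag=False

Final answer: False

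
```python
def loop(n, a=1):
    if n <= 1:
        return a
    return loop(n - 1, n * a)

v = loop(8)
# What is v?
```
Call trace:
loop(n=8, a=1)
  loop(n=7, a=8)
    loop(n=6, a=56)
      loop(n=5, a=336)
        loop(n=4, a=1680)
          loop(n=3, a=6720)
            loop(n=2, a=20160)
              loop(n=1, a=40320)
              -> return 40320
            -> return 40320
          -> return 40320
        -> return 40320
      -> return 40320
    -> return 40320
  -> return 40320
-> return 40320

Final answer: 40320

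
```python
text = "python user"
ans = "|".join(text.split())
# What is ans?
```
Trace:
  text='python user'
  text='python user', ans='python|user'

Final answer: 'python|user'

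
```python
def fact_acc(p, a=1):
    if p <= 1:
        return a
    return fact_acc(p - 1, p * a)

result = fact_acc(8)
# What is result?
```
Call trace:
fact_acc(p=8, a=1)
  fact_acc(p=7, a=8)
    fact_acc(p=6, a=56)
      fact_acc(p=5, a=336)
        fact_acc(p=4, a=1680)
          fact_acc(p=3, a=6720)
            fact_acc(p=2, a=20160)
              fact_acc(p=1, a=40320)
              -> return 40320
            -> return 40320
          -> return 40320
        -> return 40320
      -> return 40320
    -> return 40320
  -> return 40320
-> return 40320

Final answer: 40320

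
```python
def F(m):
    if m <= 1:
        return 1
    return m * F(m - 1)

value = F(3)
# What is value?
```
Call trace:
F(m=3)
  F(m=2)
    F(m=1)
    -> return 1
  -> return 2
-> return 6

Final answer: 6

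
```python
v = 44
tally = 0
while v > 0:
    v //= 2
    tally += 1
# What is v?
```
Trace:
  v=44
  v=44, tally=0
  v=22, tally=1
  v=11, tally=2
  v=5, tally=3
  v=2, tally=4
  v=1, tally=5
  v=0, tally=6

Final answer: 0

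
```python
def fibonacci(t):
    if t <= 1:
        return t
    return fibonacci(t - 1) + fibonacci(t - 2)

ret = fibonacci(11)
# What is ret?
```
Call trace (a repeated sub-call is expanded the first time; later identical calls just restate its return value):
fibonacci(t=11)
  fibonacci(t=10)
    fibonacci(t=9)
      fibonacci(t=8)
        fibonacci(t=7)
          fibonacci(t=6)
            fibonacci(t=5)
              fibonacci(t=4)
                fibonacci(t=3)
                  fibonacci(t=2)
                    fibonacci(t=1)
                    -> return 1
                    fibonacci(t=0)
                    -> return 0
                  -> return 1
                  fibonacci(t=1)
                  -> return 1
                -> return 2
                fibonacci(t=2) -> return 1  (same call as traced above)
              -> return 3
              fibonacci(t=3) -> return 2  (same call as traced above)
            -> return 5
            fibonacci(t=4) -> return 3  (same call as traced above)
          -> return 8
          fibonacci(t=5) -> return 5  (same call as traced above)
        -> return 13
        fibonacci(t=6) -> return 8  (same call as traced above)
      -> return 21
      fibonacci(t=7) -> return 13  (same call as traced above)
    -> return 34
    fibonacci(t=8) -> return 21  (same call as traced above)
  -> return 55
  fibonacci(t=9) -> return 34  (same call as traced above)
-> return 89

Final answer: 89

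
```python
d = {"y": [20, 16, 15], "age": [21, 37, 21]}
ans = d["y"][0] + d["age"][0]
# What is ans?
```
Trace:
  d={'y': [20, 16, 15], 'age': [21, 37, 21]}
  d={'y': [20, 16, 15], 'age': [21, 37, 21]}, ans=41

Final answer: 41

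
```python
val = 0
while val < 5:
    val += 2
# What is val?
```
Trace:
  val=0
  val=2
  val=4
  val=6

Final answer: 6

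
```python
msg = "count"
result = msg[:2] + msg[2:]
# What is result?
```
Trace:
  msg='count'
  msg='count', result='count'

Final answer: 'count'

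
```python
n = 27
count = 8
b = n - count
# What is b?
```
Trace:
  n=27
  n=27, count=8
  n=27, count=8, b=19

Final answer: 19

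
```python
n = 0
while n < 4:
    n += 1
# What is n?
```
Trace:
  n=0
  n=1
  n=2
  n=3
  n=4

Final answer: 4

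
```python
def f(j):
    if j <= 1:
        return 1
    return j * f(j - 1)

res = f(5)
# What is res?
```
Call trace:
f(j=5)
  f(j=4)
    f(j=3)
      f(j=2)
        f(j=1)
        -> return 1
      -> return 2
    -> return 6
  -> return 24
-> return 120

Final answer: 120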